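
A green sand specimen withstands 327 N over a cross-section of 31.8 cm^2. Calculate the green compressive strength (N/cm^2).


Formula: Compressive Strength = Force / Area
Strength = 327 N / 31.8 cm^2 = 10.2830 N/cm^2

Final answer: 10.2830 N/cm^2


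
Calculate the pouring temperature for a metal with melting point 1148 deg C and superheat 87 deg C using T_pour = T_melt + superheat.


Formula: T_pour = T_melt + Superheat
T_pour = 1148 + 87 = 1235 deg C

Answer: 1235 deg C


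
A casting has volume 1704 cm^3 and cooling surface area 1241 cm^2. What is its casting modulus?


Formula: Casting Modulus M = V / A
M = 1704 cm^3 / 1241 cm^2 = 1.3731 cm


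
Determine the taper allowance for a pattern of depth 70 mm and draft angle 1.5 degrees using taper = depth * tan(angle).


Formula: taper = depth * tan(draft_angle)
tan(1.5 deg) = 0.0261859
taper = 70 mm * 0.0261859 = 1.8330 mm

1.8330 mm


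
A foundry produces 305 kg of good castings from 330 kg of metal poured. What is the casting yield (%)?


Formula: Casting Yield = (W_good / W_total) * 100
Yield = (305 kg / 330 kg) * 100 = 92.4242%

92.4242%


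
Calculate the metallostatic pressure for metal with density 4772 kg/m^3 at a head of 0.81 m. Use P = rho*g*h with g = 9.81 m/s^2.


Formula: P = rho * g * h
rho * g = 4772 * 9.81 = 46813.32 N/m^3
P = 46813.32 * 0.81 = 37918.7892 Pa

Answer: 37918.7892 Pa


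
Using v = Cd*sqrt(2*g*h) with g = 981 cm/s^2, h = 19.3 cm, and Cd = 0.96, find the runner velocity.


Formula: v = Cd * sqrt(2 * g * h)  (Torricelli with discharge coefficient)
2*g*h = 2 * 981 * 19.3 = 37866.6 cm^2/s^2
sqrt(37866.6) = 194.59342 cm/s
v = 0.96 * 194.59342 = 186.8097 cm/s

Final answer: 186.8097 cm/s


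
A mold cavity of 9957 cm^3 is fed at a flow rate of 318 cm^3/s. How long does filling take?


Formula: t_fill = V_mold / Q_flow
t = 9957 cm^3 / 318 cm^3/s = 31.3113 s

Answer: 31.3113 s


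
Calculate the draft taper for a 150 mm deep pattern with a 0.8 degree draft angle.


Formula: taper = depth * tan(draft_angle)
tan(0.8 deg) = 0.0139635
taper = 150 mm * 0.0139635 = 2.0945 mm

Answer: 2.0945 mm


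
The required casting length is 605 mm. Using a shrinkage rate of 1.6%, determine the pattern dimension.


Formula: L_pattern = L_casting * (1 + shrinkage_rate/100)
Shrinkage factor = 1 + 1.6/100 = 1.016
L_pattern = 605 mm * 1.016 = 614.6800 mm

614.6800 mm


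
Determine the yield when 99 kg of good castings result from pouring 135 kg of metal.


Formula: Casting Yield = (W_good / W_total) * 100
Yield = (99 kg / 135 kg) * 100 = 73.3333%


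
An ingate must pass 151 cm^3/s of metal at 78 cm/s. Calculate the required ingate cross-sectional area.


Formula: A_ingate = Q / v  (continuity equation)
A = 151 cm^3/s / 78 cm/s = 1.9359 cm^2


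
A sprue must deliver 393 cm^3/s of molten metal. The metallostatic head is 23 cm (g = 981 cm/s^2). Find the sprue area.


Formula: v = sqrt(2*g*h), A = Q/v
Velocity: v = sqrt(2 * 981 * 23) = sqrt(45126) = 212.4288 cm/s
Sprue area: A = Q / v = 393 / 212.4288 = 1.8500 cm^2

1.8500 cm^2


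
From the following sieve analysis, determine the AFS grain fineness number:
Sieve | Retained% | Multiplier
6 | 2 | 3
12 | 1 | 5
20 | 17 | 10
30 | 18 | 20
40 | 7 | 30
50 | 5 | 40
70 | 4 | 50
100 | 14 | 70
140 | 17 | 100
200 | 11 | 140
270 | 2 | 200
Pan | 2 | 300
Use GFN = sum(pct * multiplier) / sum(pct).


Formula: GFN = sum(pct * multiplier) / sum(pct)
sum(pct * multiplier) = 6371
sum(pct) = 100
GFN = 6371 / 100 = 63.71

Final answer: 63.71


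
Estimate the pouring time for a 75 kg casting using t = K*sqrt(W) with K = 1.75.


Formula: t = K * sqrt(W)
sqrt(W) = sqrt(75) = 8.66025
t = 1.75 * 8.66025 = 15.1554 s

Answer: 15.1554 s


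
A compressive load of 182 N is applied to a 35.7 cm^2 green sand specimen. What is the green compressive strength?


Formula: Compressive Strength = Force / Area
Strength = 182 N / 35.7 cm^2 = 5.0980 N/cm^2

Final answer: 5.0980 N/cm^2


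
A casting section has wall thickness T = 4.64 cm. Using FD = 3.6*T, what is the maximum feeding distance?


Formula: FD = 3.6 * T  (riser feeding-distance rule)
FD = 3.6 * 4.64 cm = 16.7040 cm

Answer: 16.7040 cm


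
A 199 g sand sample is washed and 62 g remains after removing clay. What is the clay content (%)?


Formula: Clay% = (W_total - W_washed) / W_total * 100
Clay mass = 199 - 62 = 137 g
Clay% = 137 / 199 * 100 = 68.8442%


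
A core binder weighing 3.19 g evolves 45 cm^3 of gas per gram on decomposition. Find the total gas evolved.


Formula: V_gas = W_binder * gas_evolution_rate
V = 3.19 g * 45 cm^3/g = 143.5500 cm^3

143.5500 cm^3


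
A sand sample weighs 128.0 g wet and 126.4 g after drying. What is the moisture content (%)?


Formula: MC = (W_wet - W_dry) / W_wet * 100
Water mass = 128.0 - 126.4 = 1.6 g
MC = 1.6 / 128.0 * 100 = 1.2500%

Final answer: 1.2500%


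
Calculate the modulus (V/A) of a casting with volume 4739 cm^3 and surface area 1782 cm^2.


Formula: Casting Modulus M = V / A
M = 4739 cm^3 / 1782 cm^2 = 2.6594 cm

Answer: 2.6594 cm


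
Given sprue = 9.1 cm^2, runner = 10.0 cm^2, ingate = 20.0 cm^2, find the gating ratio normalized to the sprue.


Sprue:Runner:Ingate = 1 : 10.0/9.1 : 20.0/9.1 = 1:1.10:2.20


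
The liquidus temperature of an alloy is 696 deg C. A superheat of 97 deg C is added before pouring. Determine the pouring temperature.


Formula: T_pour = T_melt + Superheat
T_pour = 696 + 97 = 793 deg C

Answer: 793 deg C


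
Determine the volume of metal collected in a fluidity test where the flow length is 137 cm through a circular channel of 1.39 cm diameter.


Formula: V = pi * (d/2)^2 * L  (cylinder volume)
Radius = 1.39/2 = 0.695 cm
V = pi * 0.695^2 * 137 = 207.8931 cm^3


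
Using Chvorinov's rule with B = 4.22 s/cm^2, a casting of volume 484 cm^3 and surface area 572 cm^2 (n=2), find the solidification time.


Formula: t_s = B * (V/A)^n  (Chvorinov's rule, n=2)
Modulus M = V/A = 484/572 = 0.846154 cm
M^2 = 0.846154^2 = 0.715977 cm^2
t_s = 4.22 * 0.715977 = 3.0214 s

Answer: 3.0214 s


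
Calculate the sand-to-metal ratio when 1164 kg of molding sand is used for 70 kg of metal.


Formula: Sand-to-Metal Ratio = W_sand / W_metal
Ratio = 1164 kg / 70 kg = 16.6286

Answer: 16.6286


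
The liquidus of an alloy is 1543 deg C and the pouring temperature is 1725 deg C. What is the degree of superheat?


Formula: Superheat = T_pour - T_melt
Superheat = 1725 - 1543 = 182 deg C


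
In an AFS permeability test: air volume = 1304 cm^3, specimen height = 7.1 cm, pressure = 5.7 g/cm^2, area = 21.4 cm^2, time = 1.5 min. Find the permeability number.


Formula: Permeability Number P = (V * H) / (p * A * t)
Numerator: V * H = 1304 * 7.1 = 9258.4
Denominator: p * A * t = 5.7 * 21.4 * 1.5 = 182.97
P = 9258.4 / 182.97 = 50.6006

Answer: 50.6006


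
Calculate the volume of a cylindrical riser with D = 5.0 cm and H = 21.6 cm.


Formula: V = pi * (D/2)^2 * H  (cylinder volume)
Radius = D/2 = 5.0/2 = 2.5 cm
V = pi * 2.5^2 * 21.6 = 424.1150 cm^3

Final answer: 424.1150 cm^3


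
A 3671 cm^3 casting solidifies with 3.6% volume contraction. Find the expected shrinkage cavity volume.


Formula: V_shrink = V_casting * shrinkage_pct / 100
V_shrink = 3671 cm^3 * 3.6 / 100 = 132.1560 cm^3

Answer: 132.1560 cm^3


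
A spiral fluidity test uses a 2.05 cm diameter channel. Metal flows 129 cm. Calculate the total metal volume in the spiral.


Formula: V = pi * (d/2)^2 * L  (cylinder volume)
Radius = 2.05/2 = 1.025 cm
V = pi * 1.025^2 * 129 = 425.7820 cm^3

Answer: 425.7820 cm^3


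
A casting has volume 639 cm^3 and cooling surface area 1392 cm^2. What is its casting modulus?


Formula: Casting Modulus M = V / A
M = 639 cm^3 / 1392 cm^2 = 0.4591 cm

Final answer: 0.4591 cm


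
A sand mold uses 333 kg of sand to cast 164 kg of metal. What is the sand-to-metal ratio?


Formula: Sand-to-Metal Ratio = W_sand / W_metal
Ratio = 333 kg / 164 kg = 2.0305


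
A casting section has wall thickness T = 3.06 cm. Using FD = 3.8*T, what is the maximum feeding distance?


Formula: FD = 3.8 * T  (riser feeding-distance rule)
FD = 3.8 * 3.06 cm = 11.6280 cm


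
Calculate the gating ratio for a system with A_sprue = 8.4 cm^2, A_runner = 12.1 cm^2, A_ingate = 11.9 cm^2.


Sprue:Runner:Ingate = 1 : 12.1/8.4 : 11.9/8.4 = 1:1.44:1.42

1:1.44:1.42


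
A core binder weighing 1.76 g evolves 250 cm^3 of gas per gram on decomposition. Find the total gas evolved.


Formula: V_gas = W_binder * gas_evolution_rate
V = 1.76 g * 250 cm^3/g = 440.0000 cm^3

Final answer: 440.0000 cm^3


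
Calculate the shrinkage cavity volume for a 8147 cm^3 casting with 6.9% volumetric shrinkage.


Formula: V_shrink = V_casting * shrinkage_pct / 100
V_shrink = 8147 cm^3 * 6.9 / 100 = 562.1430 cm^3

Answer: 562.1430 cm^3


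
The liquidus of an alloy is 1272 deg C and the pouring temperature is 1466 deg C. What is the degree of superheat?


Formula: Superheat = T_pour - T_melt
Superheat = 1466 - 1272 = 194 deg C


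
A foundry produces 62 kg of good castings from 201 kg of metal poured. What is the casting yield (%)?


Formula: Casting Yield = (W_good / W_total) * 100
Yield = (62 kg / 201 kg) * 100 = 30.8458%

30.8458%


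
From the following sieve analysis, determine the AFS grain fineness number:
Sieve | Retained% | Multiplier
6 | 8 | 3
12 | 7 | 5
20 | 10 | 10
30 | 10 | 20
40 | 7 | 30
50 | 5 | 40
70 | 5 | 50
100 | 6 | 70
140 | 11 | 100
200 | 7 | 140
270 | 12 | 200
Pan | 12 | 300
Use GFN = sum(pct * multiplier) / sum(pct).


Formula: GFN = sum(pct * multiplier) / sum(pct)
sum(pct * multiplier) = 9519
sum(pct) = 100
GFN = 9519 / 100 = 95.19

Final answer: 95.19


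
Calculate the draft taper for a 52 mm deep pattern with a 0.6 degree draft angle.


Formula: taper = depth * tan(draft_angle)
tan(0.6 deg) = 0.0104724
taper = 52 mm * 0.0104724 = 0.5446 mm

0.5446 mm


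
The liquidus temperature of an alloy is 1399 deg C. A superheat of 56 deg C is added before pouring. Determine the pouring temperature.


Formula: T_pour = T_melt + Superheat
T_pour = 1399 + 56 = 1455 deg C

1455 deg C


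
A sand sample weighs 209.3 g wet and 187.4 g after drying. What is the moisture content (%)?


Formula: MC = (W_wet - W_dry) / W_wet * 100
Water mass = 209.3 - 187.4 = 21.9 g
MC = 21.9 / 209.3 * 100 = 10.4634%


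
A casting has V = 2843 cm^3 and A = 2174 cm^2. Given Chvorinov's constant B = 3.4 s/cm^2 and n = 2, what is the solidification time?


Formula: t_s = B * (V/A)^n  (Chvorinov's rule, n=2)
Modulus M = V/A = 2843/2174 = 1.307728 cm
M^2 = 1.307728^2 = 1.710153 cm^2
t_s = 3.4 * 1.710153 = 5.8145 s

5.8145 s


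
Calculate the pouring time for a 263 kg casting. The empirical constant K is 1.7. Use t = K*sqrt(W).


Formula: t = K * sqrt(W)
sqrt(W) = sqrt(263) = 16.21727
t = 1.7 * 16.21727 = 27.5694 s

Answer: 27.5694 s


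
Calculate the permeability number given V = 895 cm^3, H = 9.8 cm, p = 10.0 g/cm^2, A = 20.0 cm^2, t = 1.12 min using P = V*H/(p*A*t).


Formula: Permeability Number P = (V * H) / (p * A * t)
Numerator: V * H = 895 * 9.8 = 8771.0
Denominator: p * A * t = 10.0 * 20.0 * 1.12 = 224.0
P = 8771.0 / 224.0 = 39.1562


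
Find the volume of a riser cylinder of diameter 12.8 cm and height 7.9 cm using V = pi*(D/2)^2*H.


Formula: V = pi * (D/2)^2 * H  (cylinder volume)
Radius = D/2 = 12.8/2 = 6.4 cm
V = pi * 6.4^2 * 7.9 = 1016.5691 cm^3


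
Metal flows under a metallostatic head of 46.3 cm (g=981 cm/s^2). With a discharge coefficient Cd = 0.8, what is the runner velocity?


Formula: v = Cd * sqrt(2 * g * h)  (Torricelli with discharge coefficient)
2*g*h = 2 * 981 * 46.3 = 90840.6 cm^2/s^2
sqrt(90840.6) = 301.39774 cm/s
v = 0.8 * 301.39774 = 241.1182 cm/s

Answer: 241.1182 cm/s


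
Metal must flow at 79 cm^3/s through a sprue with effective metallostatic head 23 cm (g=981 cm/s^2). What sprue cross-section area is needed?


Formula: v = sqrt(2*g*h), A = Q/v
Velocity: v = sqrt(2 * 981 * 23) = sqrt(45126) = 212.4288 cm/s
Sprue area: A = Q / v = 79 / 212.4288 = 0.3719 cm^2

Answer: 0.3719 cm^2


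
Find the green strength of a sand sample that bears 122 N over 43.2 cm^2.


Formula: Compressive Strength = Force / Area
Strength = 122 N / 43.2 cm^2 = 2.8241 N/cm^2


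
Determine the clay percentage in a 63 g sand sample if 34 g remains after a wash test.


Formula: Clay% = (W_total - W_washed) / W_total * 100
Clay mass = 63 - 34 = 29 g
Clay% = 29 / 63 * 100 = 46.0317%

Answer: 46.0317%


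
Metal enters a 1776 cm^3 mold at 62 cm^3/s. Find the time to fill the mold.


Formula: t_fill = V_mold / Q_flow
t = 1776 cm^3 / 62 cm^3/s = 28.6452 s

28.6452 s


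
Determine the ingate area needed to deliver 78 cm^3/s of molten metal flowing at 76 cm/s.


Formula: A_ingate = Q / v  (continuity equation)
A = 78 cm^3/s / 76 cm/s = 1.0263 cm^2

1.0263 cm^2


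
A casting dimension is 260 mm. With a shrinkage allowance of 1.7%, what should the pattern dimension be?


Formula: L_pattern = L_casting * (1 + shrinkage_rate/100)
Shrinkage factor = 1 + 1.7/100 = 1.017
L_pattern = 260 mm * 1.017 = 264.4200 mm

264.4200 mm


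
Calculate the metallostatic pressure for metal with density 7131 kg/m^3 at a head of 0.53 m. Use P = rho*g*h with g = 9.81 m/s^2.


Formula: P = rho * g * h
rho * g = 7131 * 9.81 = 69955.11 N/m^3
P = 69955.11 * 0.53 = 37076.2083 Pa


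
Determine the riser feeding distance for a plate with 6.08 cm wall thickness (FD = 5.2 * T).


Formula: FD = 5.2 * T  (riser feeding-distance rule)
FD = 5.2 * 6.08 cm = 31.6160 cm

Answer: 31.6160 cm


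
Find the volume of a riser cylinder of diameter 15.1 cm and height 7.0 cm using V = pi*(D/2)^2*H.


Formula: V = pi * (D/2)^2 * H  (cylinder volume)
Radius = D/2 = 15.1/2 = 7.55 cm
V = pi * 7.55^2 * 7.0 = 1253.5504 cm^3

Answer: 1253.5504 cm^3


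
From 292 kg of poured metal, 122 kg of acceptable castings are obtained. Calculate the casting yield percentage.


Formula: Casting Yield = (W_good / W_total) * 100
Yield = (122 kg / 292 kg) * 100 = 41.7808%

Answer: 41.7808%


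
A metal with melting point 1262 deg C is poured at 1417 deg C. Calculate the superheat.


Formula: Superheat = T_pour - T_melt
Superheat = 1417 - 1262 = 155 deg C


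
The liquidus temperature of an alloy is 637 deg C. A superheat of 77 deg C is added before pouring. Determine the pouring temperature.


Formula: T_pour = T_melt + Superheat
T_pour = 637 + 77 = 714 deg C

Answer: 714 deg C


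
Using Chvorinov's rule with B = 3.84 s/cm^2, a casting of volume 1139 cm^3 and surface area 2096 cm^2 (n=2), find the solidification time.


Formula: t_s = B * (V/A)^n  (Chvorinov's rule, n=2)
Modulus M = V/A = 1139/2096 = 0.543416 cm
M^2 = 0.543416^2 = 0.295301 cm^2
t_s = 3.84 * 0.295301 = 1.1340 s

Final answer: 1.1340 s


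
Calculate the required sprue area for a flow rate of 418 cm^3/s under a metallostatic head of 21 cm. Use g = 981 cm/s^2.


Formula: v = sqrt(2*g*h), A = Q/v
Velocity: v = sqrt(2 * 981 * 21) = sqrt(41202) = 202.9828 cm/s
Sprue area: A = Q / v = 418 / 202.9828 = 2.0593 cm^2

Answer: 2.0593 cm^2


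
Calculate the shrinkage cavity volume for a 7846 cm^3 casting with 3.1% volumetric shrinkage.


Formula: V_shrink = V_casting * shrinkage_pct / 100
V_shrink = 7846 cm^3 * 3.1 / 100 = 243.2260 cm^3

Answer: 243.2260 cm^3


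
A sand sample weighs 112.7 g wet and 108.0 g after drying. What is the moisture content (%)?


Formula: MC = (W_wet - W_dry) / W_wet * 100
Water mass = 112.7 - 108.0 = 4.7 g
MC = 4.7 / 112.7 * 100 = 4.1704%

Answer: 4.1704%


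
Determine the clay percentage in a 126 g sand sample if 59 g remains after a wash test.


Formula: Clay% = (W_total - W_washed) / W_total * 100
Clay mass = 126 - 59 = 67 g
Clay% = 67 / 126 * 100 = 53.1746%

Answer: 53.1746%


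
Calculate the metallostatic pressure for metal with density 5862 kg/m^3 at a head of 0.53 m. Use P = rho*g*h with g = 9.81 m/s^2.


Formula: P = rho * g * h
rho * g = 5862 * 9.81 = 57506.22 N/m^3
P = 57506.22 * 0.53 = 30478.2966 Pa

Answer: 30478.2966 Pa


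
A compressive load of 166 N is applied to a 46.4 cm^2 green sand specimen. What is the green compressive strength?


Formula: Compressive Strength = Force / Area
Strength = 166 N / 46.4 cm^2 = 3.5776 N/cm^2

Answer: 3.5776 N/cm^2


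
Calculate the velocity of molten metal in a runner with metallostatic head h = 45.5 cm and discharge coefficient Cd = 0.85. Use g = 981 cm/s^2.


Formula: v = Cd * sqrt(2 * g * h)  (Torricelli with discharge coefficient)
2*g*h = 2 * 981 * 45.5 = 89271.0 cm^2/s^2
sqrt(89271.0) = 298.78253 cm/s
v = 0.85 * 298.78253 = 253.9652 cm/s

253.9652 cm/s


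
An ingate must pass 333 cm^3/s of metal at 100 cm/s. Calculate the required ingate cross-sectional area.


Formula: A_ingate = Q / v  (continuity equation)
A = 333 cm^3/s / 100 cm/s = 3.3300 cm^2

Answer: 3.3300 cm^2


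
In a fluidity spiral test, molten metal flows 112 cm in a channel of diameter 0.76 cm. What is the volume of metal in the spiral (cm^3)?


Formula: V = pi * (d/2)^2 * L  (cylinder volume)
Radius = 0.76/2 = 0.38 cm
V = pi * 0.38^2 * 112 = 50.8083 cm^3

50.8083 cm^3


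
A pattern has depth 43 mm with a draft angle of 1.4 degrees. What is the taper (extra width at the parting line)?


Formula: taper = depth * tan(draft_angle)
tan(1.4 deg) = 0.0244395
taper = 43 mm * 0.0244395 = 1.0509 mm

1.0509 mm


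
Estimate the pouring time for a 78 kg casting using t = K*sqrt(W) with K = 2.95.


Formula: t = K * sqrt(W)
sqrt(W) = sqrt(78) = 8.83176
t = 2.95 * 8.83176 = 26.0537 s

Final answer: 26.0537 s


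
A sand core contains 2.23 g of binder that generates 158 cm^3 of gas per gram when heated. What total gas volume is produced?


Formula: V_gas = W_binder * gas_evolution_rate
V = 2.23 g * 158 cm^3/g = 352.3400 cm^3

352.3400 cm^3


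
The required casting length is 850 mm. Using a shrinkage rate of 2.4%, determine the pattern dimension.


Formula: L_pattern = L_casting * (1 + shrinkage_rate/100)
Shrinkage factor = 1 + 2.4/100 = 1.024
L_pattern = 850 mm * 1.024 = 870.4000 mm


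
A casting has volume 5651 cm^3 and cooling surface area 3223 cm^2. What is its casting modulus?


Formula: Casting Modulus M = V / A
M = 5651 cm^3 / 3223 cm^2 = 1.7533 cm


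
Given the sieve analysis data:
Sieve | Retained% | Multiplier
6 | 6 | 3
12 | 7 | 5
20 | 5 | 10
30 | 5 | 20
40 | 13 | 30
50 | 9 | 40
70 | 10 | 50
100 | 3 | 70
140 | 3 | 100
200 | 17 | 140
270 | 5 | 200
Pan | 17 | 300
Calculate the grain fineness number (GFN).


Formula: GFN = sum(pct * multiplier) / sum(pct)
sum(pct * multiplier) = 10443
sum(pct) = 100
GFN = 10443 / 100 = 104.43

Final answer: 104.43


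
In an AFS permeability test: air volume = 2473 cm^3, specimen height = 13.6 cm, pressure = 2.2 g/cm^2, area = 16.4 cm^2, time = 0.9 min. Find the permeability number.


Formula: Permeability Number P = (V * H) / (p * A * t)
Numerator: V * H = 2473 * 13.6 = 33632.8
Denominator: p * A * t = 2.2 * 16.4 * 0.9 = 32.472
P = 33632.8 / 32.472 = 1035.7477

Answer: 1035.7477


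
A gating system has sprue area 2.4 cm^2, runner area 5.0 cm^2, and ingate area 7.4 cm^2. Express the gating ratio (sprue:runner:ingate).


Sprue:Runner:Ingate = 1 : 5.0/2.4 : 7.4/2.4 = 1:2.08:3.08

1:2.08:3.08


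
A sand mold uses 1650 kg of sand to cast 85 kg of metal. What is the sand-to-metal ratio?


Formula: Sand-to-Metal Ratio = W_sand / W_metal
Ratio = 1650 kg / 85 kg = 19.4118

Final answer: 19.4118


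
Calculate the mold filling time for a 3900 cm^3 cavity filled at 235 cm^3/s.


Formula: t_fill = V_mold / Q_flow
t = 3900 cm^3 / 235 cm^3/s = 16.5957 s

Final answer: 16.5957 s


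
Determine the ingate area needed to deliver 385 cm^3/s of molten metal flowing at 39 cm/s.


Formula: A_ingate = Q / v  (continuity equation)
A = 385 cm^3/s / 39 cm/s = 9.8718 cm^2

Final answer: 9.8718 cm^2


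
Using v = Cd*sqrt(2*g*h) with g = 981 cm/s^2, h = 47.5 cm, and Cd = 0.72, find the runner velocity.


Formula: v = Cd * sqrt(2 * g * h)  (Torricelli with discharge coefficient)
2*g*h = 2 * 981 * 47.5 = 93195.0 cm^2/s^2
sqrt(93195.0) = 305.27856 cm/s
v = 0.72 * 305.27856 = 219.8006 cm/s


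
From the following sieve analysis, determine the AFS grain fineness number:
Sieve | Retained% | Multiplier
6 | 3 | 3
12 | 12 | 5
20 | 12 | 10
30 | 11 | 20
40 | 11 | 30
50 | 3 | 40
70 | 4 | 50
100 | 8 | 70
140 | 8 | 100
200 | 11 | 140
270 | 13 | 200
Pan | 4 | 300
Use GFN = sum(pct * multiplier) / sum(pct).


Formula: GFN = sum(pct * multiplier) / sum(pct)
sum(pct * multiplier) = 7759
sum(pct) = 100
GFN = 7759 / 100 = 77.59

Final answer: 77.59


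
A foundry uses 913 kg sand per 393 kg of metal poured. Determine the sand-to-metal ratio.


Formula: Sand-to-Metal Ratio = W_sand / W_metal
Ratio = 913 kg / 393 kg = 2.3232

2.3232


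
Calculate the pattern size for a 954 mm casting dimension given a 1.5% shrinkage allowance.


Formula: L_pattern = L_casting * (1 + shrinkage_rate/100)
Shrinkage factor = 1 + 1.5/100 = 1.015
L_pattern = 954 mm * 1.015 = 968.3100 mm

Final answer: 968.3100 mm


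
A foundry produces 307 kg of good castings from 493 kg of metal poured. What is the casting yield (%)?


Formula: Casting Yield = (W_good / W_total) * 100
Yield = (307 kg / 493 kg) * 100 = 62.2718%

Answer: 62.2718%


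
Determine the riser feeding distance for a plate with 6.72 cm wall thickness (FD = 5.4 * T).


Formula: FD = 5.4 * T  (riser feeding-distance rule)
FD = 5.4 * 6.72 cm = 36.2880 cm

Answer: 36.2880 cm


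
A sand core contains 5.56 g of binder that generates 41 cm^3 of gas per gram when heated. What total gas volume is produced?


Formula: V_gas = W_binder * gas_evolution_rate
V = 5.56 g * 41 cm^3/g = 227.9600 cm^3

Final answer: 227.9600 cm^3


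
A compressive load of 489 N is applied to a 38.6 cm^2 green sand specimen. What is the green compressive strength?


Formula: Compressive Strength = Force / Area
Strength = 489 N / 38.6 cm^2 = 12.6684 N/cm^2

Final answer: 12.6684 N/cm^2


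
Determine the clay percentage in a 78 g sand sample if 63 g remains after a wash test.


Formula: Clay% = (W_total - W_washed) / W_total * 100
Clay mass = 78 - 63 = 15 g
Clay% = 15 / 78 * 100 = 19.2308%

Answer: 19.2308%


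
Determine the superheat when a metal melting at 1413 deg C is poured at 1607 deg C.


Formula: Superheat = T_pour - T_melt
Superheat = 1607 - 1413 = 194 deg C

Final answer: 194 deg C


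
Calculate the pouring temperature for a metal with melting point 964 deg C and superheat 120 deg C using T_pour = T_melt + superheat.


Formula: T_pour = T_melt + Superheat
T_pour = 964 + 120 = 1084 deg C

Final answer: 1084 deg C


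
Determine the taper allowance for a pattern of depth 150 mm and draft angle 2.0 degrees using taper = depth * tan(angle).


Formula: taper = depth * tan(draft_angle)
tan(2.0 deg) = 0.0349208
taper = 150 mm * 0.0349208 = 5.2381 mm

Answer: 5.2381 mm


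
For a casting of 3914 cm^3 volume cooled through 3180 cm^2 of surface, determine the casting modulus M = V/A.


Formula: Casting Modulus M = V / A
M = 3914 cm^3 / 3180 cm^2 = 1.2308 cm

Final answer: 1.2308 cm


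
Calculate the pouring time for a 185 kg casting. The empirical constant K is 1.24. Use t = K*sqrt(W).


Formula: t = K * sqrt(W)
sqrt(W) = sqrt(185) = 13.60147
t = 1.24 * 13.60147 = 16.8658 s


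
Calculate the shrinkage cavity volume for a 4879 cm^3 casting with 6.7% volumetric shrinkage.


Formula: V_shrink = V_casting * shrinkage_pct / 100
V_shrink = 4879 cm^3 * 6.7 / 100 = 326.8930 cm^3

326.8930 cm^3


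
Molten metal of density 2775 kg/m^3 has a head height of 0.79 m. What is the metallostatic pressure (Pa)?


Formula: P = rho * g * h
rho * g = 2775 * 9.81 = 27222.75 N/m^3
P = 27222.75 * 0.79 = 21505.9725 Pa


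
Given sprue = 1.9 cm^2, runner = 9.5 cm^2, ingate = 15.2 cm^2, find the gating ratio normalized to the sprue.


Sprue:Runner:Ingate = 1 : 9.5/1.9 : 15.2/1.9 = 1:5.00:8.00

1:5.00:8.00


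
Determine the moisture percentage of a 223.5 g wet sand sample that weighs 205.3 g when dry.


Formula: MC = (W_wet - W_dry) / W_wet * 100
Water mass = 223.5 - 205.3 = 18.2 g
MC = 18.2 / 223.5 * 100 = 8.1432%

Final answer: 8.1432%


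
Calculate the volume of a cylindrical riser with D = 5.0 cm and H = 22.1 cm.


Formula: V = pi * (D/2)^2 * H  (cylinder volume)
Radius = D/2 = 5.0/2 = 2.5 cm
V = pi * 2.5^2 * 22.1 = 433.9325 cm^3

Answer: 433.9325 cm^3


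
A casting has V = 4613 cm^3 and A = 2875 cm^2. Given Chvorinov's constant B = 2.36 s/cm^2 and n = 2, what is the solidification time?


Formula: t_s = B * (V/A)^n  (Chvorinov's rule, n=2)
Modulus M = V/A = 4613/2875 = 1.604522 cm
M^2 = 1.604522^2 = 2.574491 cm^2
t_s = 2.36 * 2.574491 = 6.0758 s

Final answer: 6.0758 s


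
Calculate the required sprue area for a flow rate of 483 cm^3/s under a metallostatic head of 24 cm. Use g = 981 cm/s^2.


Formula: v = sqrt(2*g*h), A = Q/v
Velocity: v = sqrt(2 * 981 * 24) = sqrt(47088) = 216.9977 cm/s
Sprue area: A = Q / v = 483 / 216.9977 = 2.2258 cm^2

2.2258 cm^2


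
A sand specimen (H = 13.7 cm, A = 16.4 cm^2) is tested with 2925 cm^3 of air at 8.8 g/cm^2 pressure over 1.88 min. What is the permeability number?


Formula: Permeability Number P = (V * H) / (p * A * t)
Numerator: V * H = 2925 * 13.7 = 40072.5
Denominator: p * A * t = 8.8 * 16.4 * 1.88 = 271.3216
P = 40072.5 / 271.3216 = 147.6937

Answer: 147.6937


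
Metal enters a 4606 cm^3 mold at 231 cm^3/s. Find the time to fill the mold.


Formula: t_fill = V_mold / Q_flow
t = 4606 cm^3 / 231 cm^3/s = 19.9394 s

Answer: 19.9394 s


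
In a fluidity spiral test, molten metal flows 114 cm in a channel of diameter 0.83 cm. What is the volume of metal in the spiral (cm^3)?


Formula: V = pi * (d/2)^2 * L  (cylinder volume)
Radius = 0.83/2 = 0.415 cm
V = pi * 0.415^2 * 114 = 61.6809 cm^3

Final answer: 61.6809 cm^3


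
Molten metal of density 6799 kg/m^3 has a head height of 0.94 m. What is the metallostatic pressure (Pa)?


Formula: P = rho * g * h
rho * g = 6799 * 9.81 = 66698.19 N/m^3
P = 66698.19 * 0.94 = 62696.2986 Pa

62696.2986 Pa


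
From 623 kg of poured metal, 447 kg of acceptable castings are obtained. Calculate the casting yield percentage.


Formula: Casting Yield = (W_good / W_total) * 100
Yield = (447 kg / 623 kg) * 100 = 71.7496%


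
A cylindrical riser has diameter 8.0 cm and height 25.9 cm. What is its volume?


Formula: V = pi * (D/2)^2 * H  (cylinder volume)
Radius = D/2 = 8.0/2 = 4.0 cm
V = pi * 4.0^2 * 25.9 = 1301.8760 cm^3

1301.8760 cm^3


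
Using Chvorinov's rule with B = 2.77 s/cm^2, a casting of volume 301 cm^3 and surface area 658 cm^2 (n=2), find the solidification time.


Formula: t_s = B * (V/A)^n  (Chvorinov's rule, n=2)
Modulus M = V/A = 301/658 = 0.457447 cm
M^2 = 0.457447^2 = 0.209258 cm^2
t_s = 2.77 * 0.209258 = 0.5796 s

Final answer: 0.5796 s


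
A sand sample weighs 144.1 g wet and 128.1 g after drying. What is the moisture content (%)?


Formula: MC = (W_wet - W_dry) / W_wet * 100
Water mass = 144.1 - 128.1 = 16.0 g
MC = 16.0 / 144.1 * 100 = 11.1034%

11.1034%


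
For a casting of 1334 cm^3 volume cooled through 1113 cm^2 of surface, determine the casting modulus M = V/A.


Formula: Casting Modulus M = V / A
M = 1334 cm^3 / 1113 cm^2 = 1.1986 cm

Answer: 1.1986 cm


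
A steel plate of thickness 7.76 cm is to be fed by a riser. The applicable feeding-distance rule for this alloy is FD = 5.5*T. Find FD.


Formula: FD = 5.5 * T  (riser feeding-distance rule)
FD = 5.5 * 7.76 cm = 42.6800 cm

42.6800 cm


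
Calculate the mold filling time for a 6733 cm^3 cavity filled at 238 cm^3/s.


Formula: t_fill = V_mold / Q_flow
t = 6733 cm^3 / 238 cm^3/s = 28.2899 s

28.2899 s


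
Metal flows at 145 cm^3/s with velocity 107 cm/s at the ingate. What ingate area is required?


Formula: A_ingate = Q / v  (continuity equation)
A = 145 cm^3/s / 107 cm/s = 1.3551 cm^2

1.3551 cm^2


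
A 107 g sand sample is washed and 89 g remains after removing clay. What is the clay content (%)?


Formula: Clay% = (W_total - W_washed) / W_total * 100
Clay mass = 107 - 89 = 18 g
Clay% = 18 / 107 * 100 = 16.8224%

Final answer: 16.8224%


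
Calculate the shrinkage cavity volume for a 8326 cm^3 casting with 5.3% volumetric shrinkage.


Formula: V_shrink = V_casting * shrinkage_pct / 100
V_shrink = 8326 cm^3 * 5.3 / 100 = 441.2780 cm^3

Answer: 441.2780 cm^3


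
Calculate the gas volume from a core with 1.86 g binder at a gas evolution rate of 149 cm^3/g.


Formula: V_gas = W_binder * gas_evolution_rate
V = 1.86 g * 149 cm^3/g = 277.1400 cm^3


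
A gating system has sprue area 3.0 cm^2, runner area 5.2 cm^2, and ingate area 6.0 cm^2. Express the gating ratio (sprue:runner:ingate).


Sprue:Runner:Ingate = 1 : 5.2/3.0 : 6.0/3.0 = 1:1.73:2.00

Answer: 1:1.73:2.00


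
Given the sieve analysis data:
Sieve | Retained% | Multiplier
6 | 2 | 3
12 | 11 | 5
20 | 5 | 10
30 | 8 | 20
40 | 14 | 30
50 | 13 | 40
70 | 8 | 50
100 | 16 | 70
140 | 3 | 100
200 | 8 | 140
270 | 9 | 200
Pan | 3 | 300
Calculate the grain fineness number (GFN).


Formula: GFN = sum(pct * multiplier) / sum(pct)
sum(pct * multiplier) = 6851
sum(pct) = 100
GFN = 6851 / 100 = 68.51

Final answer: 68.51


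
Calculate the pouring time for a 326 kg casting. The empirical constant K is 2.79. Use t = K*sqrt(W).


Formula: t = K * sqrt(W)
sqrt(W) = sqrt(326) = 18.05547
t = 2.79 * 18.05547 = 50.3748 s

Final answer: 50.3748 s


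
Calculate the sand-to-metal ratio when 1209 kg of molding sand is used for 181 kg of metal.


Formula: Sand-to-Metal Ratio = W_sand / W_metal
Ratio = 1209 kg / 181 kg = 6.6796


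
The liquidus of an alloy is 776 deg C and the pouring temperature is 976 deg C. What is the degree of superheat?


Formula: Superheat = T_pour - T_melt
Superheat = 976 - 776 = 200 deg C

Answer: 200 deg C


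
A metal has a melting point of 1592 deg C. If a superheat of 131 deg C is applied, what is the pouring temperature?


Formula: T_pour = T_melt + Superheat
T_pour = 1592 + 131 = 1723 deg C

Answer: 1723 deg C


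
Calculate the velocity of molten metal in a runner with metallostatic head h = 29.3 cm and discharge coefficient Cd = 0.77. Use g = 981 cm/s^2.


Formula: v = Cd * sqrt(2 * g * h)  (Torricelli with discharge coefficient)
2*g*h = 2 * 981 * 29.3 = 57486.6 cm^2/s^2
sqrt(57486.6) = 239.76363 cm/s
v = 0.77 * 239.76363 = 184.6180 cm/s

Final answer: 184.6180 cm/s


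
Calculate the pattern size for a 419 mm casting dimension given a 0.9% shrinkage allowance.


Formula: L_pattern = L_casting * (1 + shrinkage_rate/100)
Shrinkage factor = 1 + 0.9/100 = 1.009
L_pattern = 419 mm * 1.009 = 422.7710 mm

Answer: 422.7710 mm


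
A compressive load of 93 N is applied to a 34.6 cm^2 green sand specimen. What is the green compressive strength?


Formula: Compressive Strength = Force / Area
Strength = 93 N / 34.6 cm^2 = 2.6879 N/cm^2


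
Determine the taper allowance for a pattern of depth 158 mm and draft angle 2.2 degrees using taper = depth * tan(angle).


Formula: taper = depth * tan(draft_angle)
tan(2.2 deg) = 0.0384161
taper = 158 mm * 0.0384161 = 6.0697 mm

6.0697 mm


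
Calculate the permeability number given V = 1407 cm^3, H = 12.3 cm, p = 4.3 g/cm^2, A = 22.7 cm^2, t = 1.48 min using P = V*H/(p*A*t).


Formula: Permeability Number P = (V * H) / (p * A * t)
Numerator: V * H = 1407 * 12.3 = 17306.1
Denominator: p * A * t = 4.3 * 22.7 * 1.48 = 144.4628
P = 17306.1 / 144.4628 = 119.7962


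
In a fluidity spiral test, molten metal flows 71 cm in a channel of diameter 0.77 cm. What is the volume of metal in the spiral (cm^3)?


Formula: V = pi * (d/2)^2 * L  (cylinder volume)
Radius = 0.77/2 = 0.385 cm
V = pi * 0.385^2 * 71 = 33.0620 cm^3

Final answer: 33.0620 cm^3


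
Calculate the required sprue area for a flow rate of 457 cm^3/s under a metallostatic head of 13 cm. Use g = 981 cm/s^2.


Formula: v = sqrt(2*g*h), A = Q/v
Velocity: v = sqrt(2 * 981 * 13) = sqrt(25506) = 159.7060 cm/s
Sprue area: A = Q / v = 457 / 159.7060 = 2.8615 cm^2


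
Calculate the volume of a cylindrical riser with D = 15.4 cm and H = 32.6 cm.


Formula: V = pi * (D/2)^2 * H  (cylinder volume)
Radius = D/2 = 15.4/2 = 7.7 cm
V = pi * 7.7^2 * 32.6 = 6072.2399 cm^3

Answer: 6072.2399 cm^3


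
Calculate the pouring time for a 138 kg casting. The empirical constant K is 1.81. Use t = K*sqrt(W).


Formula: t = K * sqrt(W)
sqrt(W) = sqrt(138) = 11.74734
t = 1.81 * 11.74734 = 21.2627 s


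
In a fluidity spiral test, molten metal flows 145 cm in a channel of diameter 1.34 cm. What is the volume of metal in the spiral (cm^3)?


Formula: V = pi * (d/2)^2 * L  (cylinder volume)
Radius = 1.34/2 = 0.67 cm
V = pi * 0.67^2 * 145 = 204.4878 cm^3


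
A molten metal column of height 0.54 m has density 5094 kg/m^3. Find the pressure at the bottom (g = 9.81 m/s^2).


Formula: P = rho * g * h
rho * g = 5094 * 9.81 = 49972.14 N/m^3
P = 49972.14 * 0.54 = 26984.9556 Pa

26984.9556 Pa


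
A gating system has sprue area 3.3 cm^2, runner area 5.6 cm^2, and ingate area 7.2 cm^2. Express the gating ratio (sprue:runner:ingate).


Sprue:Runner:Ingate = 1 : 5.6/3.3 : 7.2/3.3 = 1:1.70:2.18

1:1.70:2.18


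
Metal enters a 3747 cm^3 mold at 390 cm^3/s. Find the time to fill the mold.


Formula: t_fill = V_mold / Q_flow
t = 3747 cm^3 / 390 cm^3/s = 9.6077 s

Final answer: 9.6077 s


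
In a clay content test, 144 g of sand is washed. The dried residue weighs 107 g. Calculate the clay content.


Formula: Clay% = (W_total - W_washed) / W_total * 100
Clay mass = 144 - 107 = 37 g
Clay% = 37 / 144 * 100 = 25.6944%

25.6944%


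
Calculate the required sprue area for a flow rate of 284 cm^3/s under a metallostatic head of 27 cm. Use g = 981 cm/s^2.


Formula: v = sqrt(2*g*h), A = Q/v
Velocity: v = sqrt(2 * 981 * 27) = sqrt(52974) = 230.1608 cm/s
Sprue area: A = Q / v = 284 / 230.1608 = 1.2339 cm^2

Final answer: 1.2339 cm^2


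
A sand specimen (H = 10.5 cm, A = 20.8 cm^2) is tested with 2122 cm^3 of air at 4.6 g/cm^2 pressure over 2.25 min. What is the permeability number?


Formula: Permeability Number P = (V * H) / (p * A * t)
Numerator: V * H = 2122 * 10.5 = 22281.0
Denominator: p * A * t = 4.6 * 20.8 * 2.25 = 215.28
P = 22281.0 / 215.28 = 103.4978

Answer: 103.4978


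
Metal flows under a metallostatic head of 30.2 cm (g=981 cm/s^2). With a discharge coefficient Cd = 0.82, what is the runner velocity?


Formula: v = Cd * sqrt(2 * g * h)  (Torricelli with discharge coefficient)
2*g*h = 2 * 981 * 30.2 = 59252.4 cm^2/s^2
sqrt(59252.4) = 243.41816 cm/s
v = 0.82 * 243.41816 = 199.6029 cm/s


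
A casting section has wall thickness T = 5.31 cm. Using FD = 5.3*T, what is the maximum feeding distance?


Formula: FD = 5.3 * T  (riser feeding-distance rule)
FD = 5.3 * 5.31 cm = 28.1430 cm

Answer: 28.1430 cm


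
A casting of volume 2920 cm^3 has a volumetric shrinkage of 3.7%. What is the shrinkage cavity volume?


Formula: V_shrink = V_casting * shrinkage_pct / 100
V_shrink = 2920 cm^3 * 3.7 / 100 = 108.0400 cm^3

108.0400 cm^3


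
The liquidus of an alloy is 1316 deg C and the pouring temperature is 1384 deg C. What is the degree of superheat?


Formula: Superheat = T_pour - T_melt
Superheat = 1384 - 1316 = 68 deg C

Answer: 68 deg C


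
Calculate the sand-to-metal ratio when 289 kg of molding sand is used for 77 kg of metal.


Formula: Sand-to-Metal Ratio = W_sand / W_metal
Ratio = 289 kg / 77 kg = 3.7532


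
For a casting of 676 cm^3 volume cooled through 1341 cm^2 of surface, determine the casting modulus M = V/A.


Formula: Casting Modulus M = V / A
M = 676 cm^3 / 1341 cm^2 = 0.5041 cm

Answer: 0.5041 cm


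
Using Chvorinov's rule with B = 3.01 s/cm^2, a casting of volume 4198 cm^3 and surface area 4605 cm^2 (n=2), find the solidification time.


Formula: t_s = B * (V/A)^n  (Chvorinov's rule, n=2)
Modulus M = V/A = 4198/4605 = 0.911618 cm
M^2 = 0.911618^2 = 0.831047 cm^2
t_s = 3.01 * 0.831047 = 2.5015 s


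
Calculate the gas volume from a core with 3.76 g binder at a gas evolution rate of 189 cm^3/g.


Formula: V_gas = W_binder * gas_evolution_rate
V = 3.76 g * 189 cm^3/g = 710.6400 cm^3

710.6400 cm^3


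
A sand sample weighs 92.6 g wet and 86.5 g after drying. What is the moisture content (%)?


Formula: MC = (W_wet - W_dry) / W_wet * 100
Water mass = 92.6 - 86.5 = 6.1 g
MC = 6.1 / 92.6 * 100 = 6.5875%

Final answer: 6.5875%


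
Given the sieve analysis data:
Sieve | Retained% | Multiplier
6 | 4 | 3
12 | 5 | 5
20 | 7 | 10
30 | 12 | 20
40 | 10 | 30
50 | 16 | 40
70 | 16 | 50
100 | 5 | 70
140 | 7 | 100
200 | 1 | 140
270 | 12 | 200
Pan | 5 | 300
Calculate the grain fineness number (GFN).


Formula: GFN = sum(pct * multiplier) / sum(pct)
sum(pct * multiplier) = 7177
sum(pct) = 100
GFN = 7177 / 100 = 71.77

Final answer: 71.77


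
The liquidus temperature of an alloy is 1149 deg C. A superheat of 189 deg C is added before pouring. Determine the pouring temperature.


Formula: T_pour = T_melt + Superheat
T_pour = 1149 + 189 = 1338 deg C

1338 deg C


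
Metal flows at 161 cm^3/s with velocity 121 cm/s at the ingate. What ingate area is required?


Formula: A_ingate = Q / v  (continuity equation)
A = 161 cm^3/s / 121 cm/s = 1.3306 cm^2

Final answer: 1.3306 cm^2


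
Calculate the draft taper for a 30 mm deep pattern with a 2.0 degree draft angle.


Formula: taper = depth * tan(draft_angle)
tan(2.0 deg) = 0.0349208
taper = 30 mm * 0.0349208 = 1.0476 mm

Answer: 1.0476 mm


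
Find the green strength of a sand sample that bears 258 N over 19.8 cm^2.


Formula: Compressive Strength = Force / Area
Strength = 258 N / 19.8 cm^2 = 13.0303 N/cm^2


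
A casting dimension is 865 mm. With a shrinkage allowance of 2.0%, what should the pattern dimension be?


Formula: L_pattern = L_casting * (1 + shrinkage_rate/100)
Shrinkage factor = 1 + 2.0/100 = 1.02
L_pattern = 865 mm * 1.02 = 882.3000 mm

Answer: 882.3000 mm


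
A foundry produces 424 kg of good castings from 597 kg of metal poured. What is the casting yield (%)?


Formula: Casting Yield = (W_good / W_total) * 100
Yield = (424 kg / 597 kg) * 100 = 71.0218%

Answer: 71.0218%


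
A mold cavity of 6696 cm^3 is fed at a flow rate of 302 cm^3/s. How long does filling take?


Formula: t_fill = V_mold / Q_flow
t = 6696 cm^3 / 302 cm^3/s = 22.1722 s

Answer: 22.1722 s


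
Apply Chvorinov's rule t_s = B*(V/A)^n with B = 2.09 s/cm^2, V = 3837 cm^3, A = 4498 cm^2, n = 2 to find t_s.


Formula: t_s = B * (V/A)^n  (Chvorinov's rule, n=2)
Modulus M = V/A = 3837/4498 = 0.853046 cm
M^2 = 0.853046^2 = 0.727687 cm^2
t_s = 2.09 * 0.727687 = 1.5209 s

1.5209 s


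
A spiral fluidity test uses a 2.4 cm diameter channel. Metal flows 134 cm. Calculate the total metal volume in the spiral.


Formula: V = pi * (d/2)^2 * L  (cylinder volume)
Radius = 2.4/2 = 1.2 cm
V = pi * 1.2^2 * 134 = 606.2017 cm^3

Answer: 606.2017 cm^3


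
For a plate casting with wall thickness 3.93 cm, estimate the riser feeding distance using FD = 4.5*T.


Formula: FD = 4.5 * T  (riser feeding-distance rule)
FD = 4.5 * 3.93 cm = 17.6850 cm

Answer: 17.6850 cm


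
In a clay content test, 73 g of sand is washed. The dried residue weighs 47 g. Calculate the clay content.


Formula: Clay% = (W_total - W_washed) / W_total * 100
Clay mass = 73 - 47 = 26 g
Clay% = 26 / 73 * 100 = 35.6164%
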